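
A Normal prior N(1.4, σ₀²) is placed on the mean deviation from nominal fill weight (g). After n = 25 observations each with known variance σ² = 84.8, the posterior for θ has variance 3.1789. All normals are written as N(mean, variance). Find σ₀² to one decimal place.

σ₀² = 50.6

Posterior precision equals prior precision plus data precision: 1/σ_n² = 1/σ₀² + n/σ².
So 1/σ₀² = 1/3.1789 − 25/84.8 = 0.314574 − 0.294811 = 0.019763.
Hence σ₀² = 1/0.019763 ≈ 50.6.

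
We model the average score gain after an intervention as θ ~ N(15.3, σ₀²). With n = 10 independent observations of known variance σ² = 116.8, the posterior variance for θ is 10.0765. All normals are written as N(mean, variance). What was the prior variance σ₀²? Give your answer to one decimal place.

For the Normal–Normal model with known σ², precisions add: τ_n = τ₀ + n/σ².
So 1/σ₀² = 1/10.0765 − 10/116.8 = 0.099241 − 0.085616 = 0.013625.
Hence σ₀² = 1/0.013625 ≈ 73.4.

σ₀² = 73.4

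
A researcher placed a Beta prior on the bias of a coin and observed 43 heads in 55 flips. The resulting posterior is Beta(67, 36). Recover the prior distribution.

A Beta(a, b) prior with s successes and f failures in binomial data gives a Beta(a+s, b+f) posterior.
Subtract the data counts: 67−43=24, 36−12=24.

Beta(24, 24)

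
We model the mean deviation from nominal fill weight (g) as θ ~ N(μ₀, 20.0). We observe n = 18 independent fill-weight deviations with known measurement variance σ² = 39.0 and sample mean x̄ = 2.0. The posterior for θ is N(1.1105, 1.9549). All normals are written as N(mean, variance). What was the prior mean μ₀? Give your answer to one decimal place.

μ₀ = -7.1

With known observation variance, the Normal–Normal posterior has precision τ_n = τ₀ + n/σ² and mean μ_n = (τ₀μ₀ + (n/σ²)x̄)/τ_n.
Here τ₀ = 1/20.0 = 0.050000 and τ_data = 18/39.0 = 0.461538, so τ_n = 0.511538.
Rearranging for μ₀: μ₀ = (μ_n·τ_n − τ_data·x̄)/τ₀ = (1.1105·0.511538 − 0.461538·2.0) / 0.050000 = -0.355013/0.050000 ≈ -7.1.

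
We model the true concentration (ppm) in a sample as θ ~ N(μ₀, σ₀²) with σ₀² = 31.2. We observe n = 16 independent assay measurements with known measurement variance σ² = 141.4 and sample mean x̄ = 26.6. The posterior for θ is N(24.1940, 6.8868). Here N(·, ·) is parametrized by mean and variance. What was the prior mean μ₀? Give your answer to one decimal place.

The posterior mean is a precision-weighted average: μ_n = (τ₀μ₀ + τ_data·x̄)/(τ₀+τ_data), with τ₀=1/σ₀² and τ_data=n/σ².
Here τ₀ = 1/31.2 = 0.032051 and τ_data = 16/141.4 = 0.113154, so τ_n = 0.145205.
Rearranging for μ₀: μ₀ = (μ_n·τ_n − τ_data·x̄)/τ₀ = (24.1940·0.145205 − 0.113154·26.6) / 0.032051 = 0.503193/0.032051 ≈ 15.7.

μ₀ = 15.7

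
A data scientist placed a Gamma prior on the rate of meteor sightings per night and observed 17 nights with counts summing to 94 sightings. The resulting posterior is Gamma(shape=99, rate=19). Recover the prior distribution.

Gamma(shape=5, rate=2)

A Gamma(α, β) prior (rate parametrization) on a Poisson rate with n observations summing to S gives posterior Gamma(α+S, β+n).
So α = 99 − 94 = 5 and β = 19 − 17 = 2.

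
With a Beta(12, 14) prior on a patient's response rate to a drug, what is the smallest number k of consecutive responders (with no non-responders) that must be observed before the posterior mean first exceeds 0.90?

k = 115

After k responders and 0 non-responders the posterior is Beta(12+k, 14), with mean (12+k)/(12+14+k).
Set (12+k)/(26+k) > 0.90 and solve: k > (0.90·26 − 12)/(1 − 0.90) = 114.000.
The smallest integer exceeding 114.000 is 115, and checking k=115: (127)/(141) = 0.9007 > 0.90.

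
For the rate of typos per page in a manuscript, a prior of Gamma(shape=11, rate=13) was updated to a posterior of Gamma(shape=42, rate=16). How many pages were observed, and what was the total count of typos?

n = 3 pages with total 31 typos

A Gamma(α, β) prior (rate parametrization) on a Poisson rate with n observations summing to S gives posterior Gamma(α+S, β+n).
Matching: Σxᵢ = 42 − 11 = 31 and n = 16 − 13 = 3.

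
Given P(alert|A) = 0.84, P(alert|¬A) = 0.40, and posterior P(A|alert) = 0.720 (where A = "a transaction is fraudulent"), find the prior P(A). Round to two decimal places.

In odds form, posterior odds = prior odds × likelihood ratio, so prior odds = posterior odds ÷ LR.
Posterior odds = 0.720/(1−0.720) = 2.5714. LR = 0.84/0.40 = 2.1000.
Prior odds = 2.5714/2.1000 = 1.2245, so P(A) = 1.2245/(1+1.2245) ≈ 0.55.

P(A) = 0.55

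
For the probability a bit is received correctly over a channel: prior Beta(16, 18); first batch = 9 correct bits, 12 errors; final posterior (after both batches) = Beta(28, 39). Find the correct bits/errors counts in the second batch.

Sequential conjugate updates are equivalent to a single update on the pooled data, so total successes = posterior α − prior α and total failures = posterior β − prior β.
Total across both batches: 28−16=12 correct bits, 39−18=21 errors.
Subtract the first batch: 12−9=3 correct bits and 21−12=9 errors.

3 correct bits and 9 errors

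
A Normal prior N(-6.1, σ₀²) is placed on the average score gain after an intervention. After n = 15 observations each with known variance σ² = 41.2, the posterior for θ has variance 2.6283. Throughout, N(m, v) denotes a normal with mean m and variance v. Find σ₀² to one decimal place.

Posterior precision equals prior precision plus data precision: 1/σ_n² = 1/σ₀² + n/σ².
So 1/σ₀² = 1/2.6283 − 15/41.2 = 0.380474 − 0.364078 = 0.016396.
Hence σ₀² = 1/0.016396 ≈ 61.0.

σ₀² = 61.0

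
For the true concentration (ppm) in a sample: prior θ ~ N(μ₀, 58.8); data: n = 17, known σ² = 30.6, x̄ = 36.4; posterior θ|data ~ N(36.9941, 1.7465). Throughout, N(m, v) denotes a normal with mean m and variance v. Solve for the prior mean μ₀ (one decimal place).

μ₀ = 56.4

With known observation variance, the Normal–Normal posterior has precision τ_n = τ₀ + n/σ² and mean μ_n = (τ₀μ₀ + (n/σ²)x̄)/τ_n.
Here τ₀ = 1/58.8 = 0.017007 and τ_data = 17/30.6 = 0.555556, so τ_n = 0.572563.
Rearranging for μ₀: μ₀ = (μ_n·τ_n − τ_data·x̄)/τ₀ = (36.9941·0.572563 − 0.555556·36.4) / 0.017007 = 0.959214/0.017007 ≈ 56.4.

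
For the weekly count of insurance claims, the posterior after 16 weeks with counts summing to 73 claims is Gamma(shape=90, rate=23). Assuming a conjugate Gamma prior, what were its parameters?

Gamma–Poisson conjugacy: posterior shape = α + Σxᵢ, posterior rate = β + n.
So α = 90 − 73 = 17 and β = 23 − 16 = 7.

Gamma(shape=17, rate=7)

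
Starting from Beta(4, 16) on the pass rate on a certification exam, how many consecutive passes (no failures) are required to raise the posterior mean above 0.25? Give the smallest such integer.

k = 2

After k passes and 0 failures the posterior is Beta(4+k, 16), with mean (4+k)/(4+16+k).
Set (4+k)/(20+k) > 0.25 and solve: k > (0.25·20 − 4)/(1 − 0.25) = 1.333.
The smallest integer exceeding 1.333 is 2, and checking k=2: (6)/(22) = 0.2727 > 0.25.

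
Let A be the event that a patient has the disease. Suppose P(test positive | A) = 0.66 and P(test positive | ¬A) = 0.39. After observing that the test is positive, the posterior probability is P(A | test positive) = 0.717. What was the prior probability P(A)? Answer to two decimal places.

P(A) = 0.60

In odds form, posterior odds = prior odds × likelihood ratio, so prior odds = posterior odds ÷ LR.
Posterior odds = 0.717/(1−0.717) = 2.5336. LR = 0.66/0.39 = 1.6923.
Prior odds = 2.5336/1.6923 = 1.4971, so P(A) = 1.4971/(1+1.4971) ≈ 0.60.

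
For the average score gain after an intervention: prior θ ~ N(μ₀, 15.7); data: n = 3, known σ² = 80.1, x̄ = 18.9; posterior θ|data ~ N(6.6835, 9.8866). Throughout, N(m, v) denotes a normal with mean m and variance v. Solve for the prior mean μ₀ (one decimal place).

The posterior mean is a precision-weighted average: μ_n = (τ₀μ₀ + τ_data·x̄)/(τ₀+τ_data), with τ₀=1/σ₀² and τ_data=n/σ².
Here τ₀ = 1/15.7 = 0.063694 and τ_data = 3/80.1 = 0.037453, so τ_n = 0.101147.
Rearranging for μ₀: μ₀ = (μ_n·τ_n − τ_data·x̄)/τ₀ = (6.6835·0.101147 − 0.037453·18.9) / 0.063694 = -0.031846/0.063694 ≈ -0.5.

μ₀ = -0.5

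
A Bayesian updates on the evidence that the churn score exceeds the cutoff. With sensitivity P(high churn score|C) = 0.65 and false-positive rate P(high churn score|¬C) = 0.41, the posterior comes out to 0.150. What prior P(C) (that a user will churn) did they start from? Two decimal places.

P(C) = 0.10

In odds form, posterior odds = prior odds × likelihood ratio, so prior odds = posterior odds ÷ LR.
Posterior odds = 0.150/(1−0.150) = 0.1765. LR = 0.65/0.41 = 1.5854.
Prior odds = 0.1765/1.5854 = 0.1113, so P(C) = 0.1113/(1+0.1113) ≈ 0.10.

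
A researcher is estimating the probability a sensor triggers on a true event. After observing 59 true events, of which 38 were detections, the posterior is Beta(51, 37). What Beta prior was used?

Beta(13, 16)

A Beta(α, β) prior with s successes and f failures in binomial data gives a Beta(α+s, β+f) posterior.
So α = 51 − 38 = 13 and β = 37 − 21 = 16.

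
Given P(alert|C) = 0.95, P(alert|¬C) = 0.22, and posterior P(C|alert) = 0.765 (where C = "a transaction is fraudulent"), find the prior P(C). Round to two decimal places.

Bayes' rule in odds form gives O(C|E) = O(C)·[P(E|C)/P(E|¬C)], hence O(C) = O(C|E)/LR.
Posterior odds = 0.765/(1−0.765) = 3.2553. LR = 0.95/0.22 = 4.3182.
Prior odds = 3.2553/4.3182 = 0.7539, so P(C) = 0.7539/(1+0.7539) ≈ 0.43.

P(C) = 0.43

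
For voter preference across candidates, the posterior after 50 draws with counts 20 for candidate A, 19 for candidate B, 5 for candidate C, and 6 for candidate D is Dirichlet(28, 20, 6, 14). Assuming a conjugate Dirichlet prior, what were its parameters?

Dirichlet(8, 1, 1, 8)

For a Dirichlet(α) prior with multinomial counts c, the posterior is Dirichlet(α + c) componentwise.
Subtract each count from the matching posterior parameter: 28−20=8, 20−19=1, 6−5=1, 14−6=8.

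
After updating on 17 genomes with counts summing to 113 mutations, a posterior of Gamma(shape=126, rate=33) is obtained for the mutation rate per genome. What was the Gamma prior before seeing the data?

Gamma(shape=13, rate=16)

Gamma–Poisson conjugacy: posterior shape = α + Σxᵢ, posterior rate = β + n.
So α = 126 − 113 = 13 and β = 33 − 17 = 16.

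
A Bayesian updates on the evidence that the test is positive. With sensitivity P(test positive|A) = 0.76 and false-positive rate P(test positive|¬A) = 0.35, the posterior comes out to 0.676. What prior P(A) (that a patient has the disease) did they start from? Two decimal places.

Bayes' rule in odds form gives O(A|E) = O(A)·[P(E|A)/P(E|¬A)], hence O(A) = O(A|E)/LR.
Posterior odds = 0.676/(1−0.676) = 2.0864. LR = 0.76/0.35 = 2.1714.
Prior odds = 2.0864/2.1714 = 0.9609, so P(A) = 0.9609/(1+0.9609) ≈ 0.49.

P(A) = 0.49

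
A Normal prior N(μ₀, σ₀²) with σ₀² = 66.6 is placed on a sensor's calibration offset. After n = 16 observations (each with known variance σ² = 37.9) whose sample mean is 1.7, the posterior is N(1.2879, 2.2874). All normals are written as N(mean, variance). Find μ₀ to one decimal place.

μ₀ = -10.3

The posterior mean is a precision-weighted average: μ_n = (τ₀μ₀ + τ_data·x̄)/(τ₀+τ_data), with τ₀=1/σ₀² and τ_data=n/σ².
Here τ₀ = 1/66.6 = 0.015015 and τ_data = 16/37.9 = 0.422164, so τ_n = 0.437179.
Rearranging for μ₀: μ₀ = (μ_n·τ_n − τ_data·x̄)/τ₀ = (1.2879·0.437179 − 0.422164·1.7) / 0.015015 = -0.154636/0.015015 ≈ -10.3.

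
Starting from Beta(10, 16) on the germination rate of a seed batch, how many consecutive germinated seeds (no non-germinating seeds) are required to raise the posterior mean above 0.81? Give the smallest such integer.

k = 59

After k germinated seeds and 0 non-germinating seeds the posterior is Beta(10+k, 16), with mean (10+k)/(10+16+k).
Set (10+k)/(26+k) > 0.81 and solve: k > (0.81·26 − 10)/(1 − 0.81) = 58.211.
The smallest integer exceeding 58.211 is 59, and checking k=59: (69)/(85) = 0.8118 > 0.81.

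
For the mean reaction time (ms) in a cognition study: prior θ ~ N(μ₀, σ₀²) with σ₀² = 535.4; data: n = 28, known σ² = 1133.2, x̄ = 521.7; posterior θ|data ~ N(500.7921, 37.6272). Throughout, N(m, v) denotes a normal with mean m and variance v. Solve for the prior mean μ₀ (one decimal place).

The posterior mean is a precision-weighted average: μ_n = (τ₀μ₀ + τ_data·x̄)/(τ₀+τ_data), with τ₀=1/σ₀² and τ_data=n/σ².
Here τ₀ = 1/535.4 = 0.001868 and τ_data = 28/1133.2 = 0.024709, so τ_n = 0.026577.
Rearranging for μ₀: μ₀ = (μ_n·τ_n − τ_data·x̄)/τ₀ = (500.7921·0.026577 − 0.024709·521.7) / 0.001868 = 0.418866/0.001868 ≈ 224.2.

μ₀ = 224.2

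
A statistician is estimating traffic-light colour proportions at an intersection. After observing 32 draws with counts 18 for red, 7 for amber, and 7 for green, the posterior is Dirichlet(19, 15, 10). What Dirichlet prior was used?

For a Dirichlet(α) prior with multinomial counts c, the posterior is Dirichlet(α + c) componentwise.
Subtract each count from the matching posterior parameter: 19−18=1, 15−7=8, 10−7=3.

Dirichlet(1, 8, 3)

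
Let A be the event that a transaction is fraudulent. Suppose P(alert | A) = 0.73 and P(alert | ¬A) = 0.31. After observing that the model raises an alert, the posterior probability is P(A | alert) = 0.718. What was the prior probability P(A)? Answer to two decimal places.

Bayes' rule in odds form gives O(A|E) = O(A)·[P(E|A)/P(E|¬A)], hence O(A) = O(A|E)/LR.
Posterior odds = 0.718/(1−0.718) = 2.5461. LR = 0.73/0.31 = 2.3548.
Prior odds = 2.5461/2.3548 = 1.0812, so P(A) = 1.0812/(1+1.0812) ≈ 0.52.

P(A) = 0.52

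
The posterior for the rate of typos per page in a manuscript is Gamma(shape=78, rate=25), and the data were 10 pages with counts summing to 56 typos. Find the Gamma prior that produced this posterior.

Gamma–Poisson conjugacy: posterior shape = α + Σxᵢ, posterior rate = β + n.
So α = 78 − 56 = 22 and β = 25 − 10 = 15.

Gamma(shape=22, rate=15)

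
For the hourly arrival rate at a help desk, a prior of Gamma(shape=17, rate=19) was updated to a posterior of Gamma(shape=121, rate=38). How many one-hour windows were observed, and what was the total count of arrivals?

n = 19 one-hour windows with total 104 arrivals

A Gamma(α, β) prior (rate parametrization) on a Poisson rate with n observations summing to S gives posterior Gamma(α+S, β+n).
Matching: Σxᵢ = 121 − 17 = 104 and n = 38 − 19 = 19.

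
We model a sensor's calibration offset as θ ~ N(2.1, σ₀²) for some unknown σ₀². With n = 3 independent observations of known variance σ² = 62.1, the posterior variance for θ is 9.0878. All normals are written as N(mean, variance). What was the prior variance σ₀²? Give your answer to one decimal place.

σ₀² = 16.2

Posterior precision equals prior precision plus data precision: 1/σ_n² = 1/σ₀² + n/σ².
So 1/σ₀² = 1/9.0878 − 3/62.1 = 0.110038 − 0.048309 = 0.061729.
Hence σ₀² = 1/0.061729 ≈ 16.2.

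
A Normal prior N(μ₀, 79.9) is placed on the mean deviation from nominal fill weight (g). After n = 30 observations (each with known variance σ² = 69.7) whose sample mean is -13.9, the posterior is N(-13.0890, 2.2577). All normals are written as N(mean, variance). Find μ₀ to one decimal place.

μ₀ = 14.8

The posterior mean is a precision-weighted average: μ_n = (τ₀μ₀ + τ_data·x̄)/(τ₀+τ_data), with τ₀=1/σ₀² and τ_data=n/σ².
Here τ₀ = 1/79.9 = 0.012516 and τ_data = 30/69.7 = 0.430416, so τ_n = 0.442932.
Rearranging for μ₀: μ₀ = (μ_n·τ_n − τ_data·x̄)/τ₀ = (-13.0890·0.442932 − 0.430416·-13.9) / 0.012516 = 0.185245/0.012516 ≈ 14.8.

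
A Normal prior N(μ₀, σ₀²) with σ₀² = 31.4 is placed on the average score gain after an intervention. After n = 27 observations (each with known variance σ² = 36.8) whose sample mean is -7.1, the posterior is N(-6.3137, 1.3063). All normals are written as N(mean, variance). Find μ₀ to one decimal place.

With known observation variance, the Normal–Normal posterior has precision τ_n = τ₀ + n/σ² and mean μ_n = (τ₀μ₀ + (n/σ²)x̄)/τ_n.
Here τ₀ = 1/31.4 = 0.031847 and τ_data = 27/36.8 = 0.733696, so τ_n = 0.765543.
Rearranging for μ₀: μ₀ = (μ_n·τ_n − τ_data·x̄)/τ₀ = (-6.3137·0.765543 − 0.733696·-7.1) / 0.031847 = 0.375833/0.031847 ≈ 11.8.

μ₀ = 11.8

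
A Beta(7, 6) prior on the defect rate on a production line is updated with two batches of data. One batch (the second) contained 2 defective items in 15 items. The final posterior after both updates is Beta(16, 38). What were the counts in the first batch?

7 defective items and 19 good items

Because Beta–binomial updating is additive in the counts, the combined data contributed (α_post−α_prior, β_post−β_prior) successes and failures.
Total across both batches: 16−7=9 defective items, 38−6=32 good items.
Subtract the second batch: 9−2=7 defective items and 32−13=19 good items.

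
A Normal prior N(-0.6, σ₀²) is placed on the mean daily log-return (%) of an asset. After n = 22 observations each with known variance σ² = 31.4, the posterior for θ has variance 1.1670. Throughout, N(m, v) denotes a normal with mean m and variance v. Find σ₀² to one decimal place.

For the Normal–Normal model with known σ², precisions add: τ_n = τ₀ + n/σ².
So 1/σ₀² = 1/1.1670 − 22/31.4 = 0.856898 − 0.700637 = 0.156261.
Hence σ₀² = 1/0.156261 ≈ 6.4.

σ₀² = 6.4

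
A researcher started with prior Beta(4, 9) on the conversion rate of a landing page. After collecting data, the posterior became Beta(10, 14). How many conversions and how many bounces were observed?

6 conversions and 5 bounces

Under Beta–binomial conjugacy the posterior parameters are (α+s, β+f).
Match parameters: s=10−4=6, f=14−9=5.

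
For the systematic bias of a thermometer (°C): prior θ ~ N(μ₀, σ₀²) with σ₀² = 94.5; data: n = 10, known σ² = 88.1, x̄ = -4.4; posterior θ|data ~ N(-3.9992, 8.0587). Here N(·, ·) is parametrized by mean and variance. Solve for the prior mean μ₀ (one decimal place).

The posterior mean is a precision-weighted average: μ_n = (τ₀μ₀ + τ_data·x̄)/(τ₀+τ_data), with τ₀=1/σ₀² and τ_data=n/σ².
Here τ₀ = 1/94.5 = 0.010582 and τ_data = 10/88.1 = 0.113507, so τ_n = 0.124089.
Rearranging for μ₀: μ₀ = (μ_n·τ_n − τ_data·x̄)/τ₀ = (-3.9992·0.124089 − 0.113507·-4.4) / 0.010582 = 0.003174/0.010582 ≈ 0.3.

μ₀ = 0.3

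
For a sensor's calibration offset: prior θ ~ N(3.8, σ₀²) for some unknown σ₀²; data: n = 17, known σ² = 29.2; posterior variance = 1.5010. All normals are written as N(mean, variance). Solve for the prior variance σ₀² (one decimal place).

σ₀² = 11.9

For the Normal–Normal model with known σ², precisions add: τ_n = τ₀ + n/σ².
So 1/σ₀² = 1/1.5010 − 17/29.2 = 0.666223 − 0.582192 = 0.084031.
Hence σ₀² = 1/0.084031 ≈ 11.9.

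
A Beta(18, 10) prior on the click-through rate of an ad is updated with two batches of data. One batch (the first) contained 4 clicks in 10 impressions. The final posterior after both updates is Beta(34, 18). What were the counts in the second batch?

Sequential conjugate updates are equivalent to a single update on the pooled data, so total successes = posterior α − prior α and total failures = posterior β − prior β.
Total across both batches: 34−18=16 clicks, 18−10=8 non-clicks.
Subtract the first batch: 16−4=12 clicks and 8−6=2 non-clicks.

12 clicks and 2 non-clicks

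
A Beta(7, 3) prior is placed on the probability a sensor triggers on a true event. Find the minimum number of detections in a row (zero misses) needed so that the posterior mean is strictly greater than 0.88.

k = 16

After k detections and 0 misses the posterior is Beta(7+k, 3), with mean (7+k)/(7+3+k).
Set (7+k)/(10+k) > 0.88 and solve: k > (0.88·10 − 7)/(1 − 0.88) = 15.000.
The smallest integer exceeding 15.000 is 16.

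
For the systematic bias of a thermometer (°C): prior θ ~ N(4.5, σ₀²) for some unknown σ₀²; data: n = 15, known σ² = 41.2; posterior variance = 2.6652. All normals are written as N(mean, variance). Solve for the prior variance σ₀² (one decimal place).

Posterior precision equals prior precision plus data precision: 1/σ_n² = 1/σ₀² + n/σ².
So 1/σ₀² = 1/2.6652 − 15/41.2 = 0.375206 − 0.364078 = 0.011128.
Hence σ₀² = 1/0.011128 ≈ 89.9.

σ₀² = 89.9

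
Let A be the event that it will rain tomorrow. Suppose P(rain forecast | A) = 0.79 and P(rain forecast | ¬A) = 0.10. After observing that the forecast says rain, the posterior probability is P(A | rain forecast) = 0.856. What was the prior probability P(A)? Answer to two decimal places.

In odds form, posterior odds = prior odds × likelihood ratio, so prior odds = posterior odds ÷ LR.
Posterior odds = 0.856/(1−0.856) = 5.9444. LR = 0.79/0.10 = 7.9000.
Prior odds = 5.9444/7.9000 = 0.7525, so P(A) = 0.7525/(1+0.7525) ≈ 0.43.

P(A) = 0.43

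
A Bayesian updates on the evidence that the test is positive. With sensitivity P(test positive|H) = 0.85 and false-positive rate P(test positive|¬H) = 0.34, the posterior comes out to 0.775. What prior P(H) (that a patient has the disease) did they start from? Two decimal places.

Bayes' rule in odds form gives O(H|E) = O(H)·[P(E|H)/P(E|¬H)], hence O(H) = O(H|E)/LR.
Posterior odds = 0.775/(1−0.775) = 3.4444. LR = 0.85/0.34 = 2.5000.
Prior odds = 3.4444/2.5000 = 1.3778, so P(H) = 1.3778/(1+1.3778) ≈ 0.58.

P(H) = 0.58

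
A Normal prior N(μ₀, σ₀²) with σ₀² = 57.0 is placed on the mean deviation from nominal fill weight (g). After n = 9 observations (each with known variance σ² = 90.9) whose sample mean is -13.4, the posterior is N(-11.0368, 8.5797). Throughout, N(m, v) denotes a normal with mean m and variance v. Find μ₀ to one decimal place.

With known observation variance, the Normal–Normal posterior has precision τ_n = τ₀ + n/σ² and mean μ_n = (τ₀μ₀ + (n/σ²)x̄)/τ_n.
Here τ₀ = 1/57.0 = 0.017544 and τ_data = 9/90.9 = 0.099010, so τ_n = 0.116554.
Rearranging for μ₀: μ₀ = (μ_n·τ_n − τ_data·x̄)/τ₀ = (-11.0368·0.116554 − 0.099010·-13.4) / 0.017544 = 0.040351/0.017544 ≈ 2.3.

μ₀ = 2.3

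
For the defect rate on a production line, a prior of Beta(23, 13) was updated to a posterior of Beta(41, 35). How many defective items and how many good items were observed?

A Beta(α, β) prior with s successes and f failures in binomial data gives a Beta(α+s, β+f) posterior.
So s = 41 − 23 = 18 and f = 35 − 13 = 22.

18 defective items and 22 good items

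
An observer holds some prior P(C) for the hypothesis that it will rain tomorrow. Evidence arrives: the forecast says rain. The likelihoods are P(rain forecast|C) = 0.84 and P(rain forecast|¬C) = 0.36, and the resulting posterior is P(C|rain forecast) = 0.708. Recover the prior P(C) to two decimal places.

P(C) = 0.51

In odds form, posterior odds = prior odds × likelihood ratio, so prior odds = posterior odds ÷ LR.
Posterior odds = 0.708/(1−0.708) = 2.4247. LR = 0.84/0.36 = 2.3333.
Prior odds = 2.4247/2.3333 = 1.0392, so P(C) = 1.0392/(1+1.0392) ≈ 0.51.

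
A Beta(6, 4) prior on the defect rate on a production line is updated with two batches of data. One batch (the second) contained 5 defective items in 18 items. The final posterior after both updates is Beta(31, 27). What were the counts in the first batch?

Sequential conjugate updates are equivalent to a single update on the pooled data, so total successes = posterior α − prior α and total failures = posterior β − prior β.
Total across both batches: 31−6=25 defective items, 27−4=23 good items.
Subtract the second batch: 25−5=20 defective items and 23−13=10 good items.

20 defective items and 10 good items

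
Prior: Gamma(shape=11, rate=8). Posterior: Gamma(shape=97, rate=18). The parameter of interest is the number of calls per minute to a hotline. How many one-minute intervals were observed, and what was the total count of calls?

Gamma–Poisson conjugacy: posterior shape = α + Σxᵢ, posterior rate = β + n.
Matching: Σxᵢ = 97 − 11 = 86 and n = 18 − 8 = 10.

n = 10 one-minute intervals with total 86 calls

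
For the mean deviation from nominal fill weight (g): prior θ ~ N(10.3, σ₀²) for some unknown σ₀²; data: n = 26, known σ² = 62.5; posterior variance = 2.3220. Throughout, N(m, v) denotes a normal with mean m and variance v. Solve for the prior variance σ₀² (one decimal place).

Posterior precision equals prior precision plus data precision: 1/σ_n² = 1/σ₀² + n/σ².
So 1/σ₀² = 1/2.3220 − 26/62.5 = 0.430663 − 0.416000 = 0.014663.
Hence σ₀² = 1/0.014663 ≈ 68.2.

σ₀² = 68.2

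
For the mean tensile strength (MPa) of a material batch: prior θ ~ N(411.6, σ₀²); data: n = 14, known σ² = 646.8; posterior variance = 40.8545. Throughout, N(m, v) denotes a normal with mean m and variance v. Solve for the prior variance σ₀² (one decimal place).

For the Normal–Normal model with known σ², precisions add: τ_n = τ₀ + n/σ².
So 1/σ₀² = 1/40.8545 − 14/646.8 = 0.024477 − 0.021645 = 0.002832.
Hence σ₀² = 1/0.002832 ≈ 353.1.

σ₀² = 353.1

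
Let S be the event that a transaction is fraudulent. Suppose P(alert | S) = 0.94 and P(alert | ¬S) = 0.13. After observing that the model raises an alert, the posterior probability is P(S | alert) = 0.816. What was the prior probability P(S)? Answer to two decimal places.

P(S) = 0.38

In odds form, posterior odds = prior odds × likelihood ratio, so prior odds = posterior odds ÷ LR.
Posterior odds = 0.816/(1−0.816) = 4.4348. LR = 0.94/0.13 = 7.2308.
Prior odds = 4.4348/7.2308 = 0.6133, so P(S) = 0.6133/(1+0.6133) ≈ 0.38.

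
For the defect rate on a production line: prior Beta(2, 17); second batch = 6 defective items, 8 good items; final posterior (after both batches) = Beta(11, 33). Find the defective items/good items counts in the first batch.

Because Beta–binomial updating is additive in the counts, the combined data contributed (α_post−α_prior, β_post−β_prior) successes and failures.
Total across both batches: 11−2=9 defective items, 33−17=16 good items.
Subtract the second batch: 9−6=3 defective items and 16−8=8 good items.

3 defective items and 8 good items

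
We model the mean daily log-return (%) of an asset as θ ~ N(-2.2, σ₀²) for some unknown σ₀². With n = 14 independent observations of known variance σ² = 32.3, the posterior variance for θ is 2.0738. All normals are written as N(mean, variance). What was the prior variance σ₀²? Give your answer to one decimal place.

Posterior precision equals prior precision plus data precision: 1/σ_n² = 1/σ₀² + n/σ².
So 1/σ₀² = 1/2.0738 − 14/32.3 = 0.482207 − 0.433437 = 0.048770.
Hence σ₀² = 1/0.048770 ≈ 20.5.

σ₀² = 20.5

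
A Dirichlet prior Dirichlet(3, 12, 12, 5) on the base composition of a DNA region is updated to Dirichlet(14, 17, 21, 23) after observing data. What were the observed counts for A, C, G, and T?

counts (11, 5, 9, 18)

For a Dirichlet(α) prior with multinomial counts c, the posterior is Dirichlet(α + c) componentwise.
Counts are posterior − prior componentwise: 14−3=11, 17−12=5, 21−12=9, 23−5=18.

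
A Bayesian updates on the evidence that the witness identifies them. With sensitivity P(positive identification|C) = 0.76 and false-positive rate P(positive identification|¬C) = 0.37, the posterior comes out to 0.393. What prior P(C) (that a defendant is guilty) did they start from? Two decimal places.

P(C) = 0.24

In odds form, posterior odds = prior odds × likelihood ratio, so prior odds = posterior odds ÷ LR.
Posterior odds = 0.393/(1−0.393) = 0.6474. LR = 0.76/0.37 = 2.0541.
Prior odds = 0.6474/2.0541 = 0.3152, so P(C) = 0.3152/(1+0.3152) ≈ 0.24.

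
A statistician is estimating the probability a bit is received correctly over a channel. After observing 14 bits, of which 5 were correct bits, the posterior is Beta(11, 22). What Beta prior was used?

A Beta(a, b) prior with s successes and f failures in binomial data gives a Beta(a+s, b+f) posterior.
Subtract the data counts: 11−5=6, 22−9=13.

Beta(6, 13)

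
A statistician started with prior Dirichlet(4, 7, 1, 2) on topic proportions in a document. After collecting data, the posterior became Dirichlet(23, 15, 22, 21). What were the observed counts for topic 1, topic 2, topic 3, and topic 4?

counts (19, 8, 21, 19)

For a Dirichlet(α) prior with multinomial counts c, the posterior is Dirichlet(α + c) componentwise.
Counts are posterior − prior componentwise: 23−4=19, 15−7=8, 22−1=21, 21−2=19.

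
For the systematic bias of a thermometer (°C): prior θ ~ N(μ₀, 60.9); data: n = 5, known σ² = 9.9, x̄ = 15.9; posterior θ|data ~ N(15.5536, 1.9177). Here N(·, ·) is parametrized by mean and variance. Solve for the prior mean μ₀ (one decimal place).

With known observation variance, the Normal–Normal posterior has precision τ_n = τ₀ + n/σ² and mean μ_n = (τ₀μ₀ + (n/σ²)x̄)/τ_n.
Here τ₀ = 1/60.9 = 0.016420 and τ_data = 5/9.9 = 0.505051, so τ_n = 0.521471.
Rearranging for μ₀: μ₀ = (μ_n·τ_n − τ_data·x̄)/τ₀ = (15.5536·0.521471 − 0.505051·15.9) / 0.016420 = 0.080440/0.016420 ≈ 4.9.

μ₀ = 4.9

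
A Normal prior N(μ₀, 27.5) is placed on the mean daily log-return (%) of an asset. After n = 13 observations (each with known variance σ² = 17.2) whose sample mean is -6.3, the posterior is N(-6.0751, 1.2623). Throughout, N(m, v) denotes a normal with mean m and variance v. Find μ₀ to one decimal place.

With known observation variance, the Normal–Normal posterior has precision τ_n = τ₀ + n/σ² and mean μ_n = (τ₀μ₀ + (n/σ²)x̄)/τ_n.
Here τ₀ = 1/27.5 = 0.036364 and τ_data = 13/17.2 = 0.755814, so τ_n = 0.792178.
Rearranging for μ₀: μ₀ = (μ_n·τ_n − τ_data·x̄)/τ₀ = (-6.0751·0.792178 − 0.755814·-6.3) / 0.036364 = -0.050932/0.036364 ≈ -1.4.

μ₀ = -1.4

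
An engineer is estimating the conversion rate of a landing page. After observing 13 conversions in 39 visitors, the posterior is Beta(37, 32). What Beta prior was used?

Beta(24, 6)

A Beta(α, β) prior with s successes and f failures in binomial data gives a Beta(α+s, β+f) posterior.
So α = 37 − 13 = 24 and β = 32 − 26 = 6.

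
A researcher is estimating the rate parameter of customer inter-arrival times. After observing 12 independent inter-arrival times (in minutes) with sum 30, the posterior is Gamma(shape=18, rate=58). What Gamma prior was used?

Gamma–exponential conjugacy: posterior shape = α + n, posterior rate = β + Σtᵢ.
So α = 18 − 12 = 6 and β = 58 − 30 = 28.

Gamma(shape=6, rate=28)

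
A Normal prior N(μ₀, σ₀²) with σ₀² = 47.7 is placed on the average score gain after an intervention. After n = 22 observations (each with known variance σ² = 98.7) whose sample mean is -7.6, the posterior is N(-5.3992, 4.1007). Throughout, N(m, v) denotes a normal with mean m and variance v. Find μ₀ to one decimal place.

μ₀ = 18.0

The posterior mean is a precision-weighted average: μ_n = (τ₀μ₀ + τ_data·x̄)/(τ₀+τ_data), with τ₀=1/σ₀² and τ_data=n/σ².
Here τ₀ = 1/47.7 = 0.020964 and τ_data = 22/98.7 = 0.222898, so τ_n = 0.243862.
Rearranging for μ₀: μ₀ = (μ_n·τ_n − τ_data·x̄)/τ₀ = (-5.3992·0.243862 − 0.222898·-7.6) / 0.020964 = 0.377365/0.020964 ≈ 18.0.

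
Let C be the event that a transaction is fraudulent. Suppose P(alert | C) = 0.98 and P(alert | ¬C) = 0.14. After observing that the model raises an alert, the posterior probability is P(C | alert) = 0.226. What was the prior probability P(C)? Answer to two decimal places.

In odds form, posterior odds = prior odds × likelihood ratio, so prior odds = posterior odds ÷ LR.
Posterior odds = 0.226/(1−0.226) = 0.2920. LR = 0.98/0.14 = 7.0000.
Prior odds = 0.2920/7.0000 = 0.0417, so P(C) = 0.0417/(1+0.0417) ≈ 0.04.

P(C) = 0.04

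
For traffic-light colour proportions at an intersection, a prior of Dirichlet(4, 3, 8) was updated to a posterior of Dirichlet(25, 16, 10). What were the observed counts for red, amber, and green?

For a Dirichlet(α) prior with multinomial counts c, the posterior is Dirichlet(α + c) componentwise.
Counts are posterior − prior componentwise: 25−4=21, 16−3=13, 10−8=2.

counts (21, 13, 2)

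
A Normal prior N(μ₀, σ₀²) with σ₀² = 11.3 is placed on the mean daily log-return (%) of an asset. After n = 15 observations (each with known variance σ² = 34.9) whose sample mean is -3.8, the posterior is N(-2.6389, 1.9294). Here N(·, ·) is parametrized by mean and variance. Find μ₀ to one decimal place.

The posterior mean is a precision-weighted average: μ_n = (τ₀μ₀ + τ_data·x̄)/(τ₀+τ_data), with τ₀=1/σ₀² and τ_data=n/σ².
Here τ₀ = 1/11.3 = 0.088496 and τ_data = 15/34.9 = 0.429799, so τ_n = 0.518295.
Rearranging for μ₀: μ₀ = (μ_n·τ_n − τ_data·x̄)/τ₀ = (-2.6389·0.518295 − 0.429799·-3.8) / 0.088496 = 0.265508/0.088496 ≈ 3.0.

μ₀ = 3.0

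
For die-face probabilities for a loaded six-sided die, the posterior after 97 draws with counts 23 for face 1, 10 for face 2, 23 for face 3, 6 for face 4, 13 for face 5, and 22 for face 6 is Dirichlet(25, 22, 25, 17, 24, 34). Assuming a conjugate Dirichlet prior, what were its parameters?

For a Dirichlet(α) prior with multinomial counts c, the posterior is Dirichlet(α + c) componentwise.
Subtract each count from the matching posterior parameter: 25−23=2, 22−10=12, 25−23=2, 17−6=11, 24−13=11, 34−22=12.

Dirichlet(2, 12, 2, 11, 11, 12)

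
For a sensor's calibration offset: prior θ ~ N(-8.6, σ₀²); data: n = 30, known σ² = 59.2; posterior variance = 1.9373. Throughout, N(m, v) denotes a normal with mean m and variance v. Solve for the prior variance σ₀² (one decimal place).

σ₀² = 106.1

For the Normal–Normal model with known σ², precisions add: τ_n = τ₀ + n/σ².
So 1/σ₀² = 1/1.9373 − 30/59.2 = 0.516182 − 0.506757 = 0.009425.
Hence σ₀² = 1/0.009425 ≈ 106.1.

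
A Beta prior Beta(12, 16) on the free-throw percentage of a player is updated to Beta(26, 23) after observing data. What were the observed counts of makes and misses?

A Beta(α, β) prior with s successes and f failures in binomial data gives a Beta(α+s, β+f) posterior.
So s = 26 − 12 = 14 and f = 23 − 16 = 7.

14 makes and 7 misses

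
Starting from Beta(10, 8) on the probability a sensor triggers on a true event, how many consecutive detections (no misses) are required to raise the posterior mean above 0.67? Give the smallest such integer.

k = 7

After k detections and 0 misses the posterior is Beta(10+k, 8), with mean (10+k)/(10+8+k).
Set (10+k)/(18+k) > 0.67 and solve: k > (0.67·18 − 10)/(1 − 0.67) = 6.242.
The smallest integer exceeding 6.242 is 7.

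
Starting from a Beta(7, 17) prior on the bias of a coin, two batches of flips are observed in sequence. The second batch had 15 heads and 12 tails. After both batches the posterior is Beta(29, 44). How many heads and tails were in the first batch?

Because Beta–binomial updating is additive in the counts, the combined data contributed (α_post−α_prior, β_post−β_prior) successes and failures.
Total across both batches: 29−7=22 heads, 44−17=27 tails.
Subtract the second batch: 22−15=7 heads and 27−12=15 tails.

7 heads and 15 tails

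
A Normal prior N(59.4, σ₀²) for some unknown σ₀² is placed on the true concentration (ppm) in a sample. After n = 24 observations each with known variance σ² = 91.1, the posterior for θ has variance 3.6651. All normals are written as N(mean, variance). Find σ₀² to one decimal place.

Posterior precision equals prior precision plus data precision: 1/σ_n² = 1/σ₀² + n/σ².
So 1/σ₀² = 1/3.6651 − 24/91.1 = 0.272844 − 0.263447 = 0.009397.
Hence σ₀² = 1/0.009397 ≈ 106.4.

σ₀² = 106.4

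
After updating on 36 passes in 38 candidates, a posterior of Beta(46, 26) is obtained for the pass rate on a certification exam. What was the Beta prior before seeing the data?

Beta(10, 24)

Under Beta–binomial conjugacy the posterior parameters are (α+s, β+f).
So α = 46 − 36 = 10 and β = 26 − 2 = 24.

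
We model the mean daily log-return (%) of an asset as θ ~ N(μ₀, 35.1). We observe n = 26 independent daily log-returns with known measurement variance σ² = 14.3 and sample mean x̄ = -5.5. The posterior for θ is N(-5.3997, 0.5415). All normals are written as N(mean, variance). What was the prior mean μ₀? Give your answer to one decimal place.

The posterior mean is a precision-weighted average: μ_n = (τ₀μ₀ + τ_data·x̄)/(τ₀+τ_data), with τ₀=1/σ₀² and τ_data=n/σ².
Here τ₀ = 1/35.1 = 0.028490 and τ_data = 26/14.3 = 1.818182, so τ_n = 1.846672.
Rearranging for μ₀: μ₀ = (μ_n·τ_n − τ_data·x̄)/τ₀ = (-5.3997·1.846672 − 1.818182·-5.5) / 0.028490 = 0.028526/0.028490 ≈ 1.0.

μ₀ = 1.0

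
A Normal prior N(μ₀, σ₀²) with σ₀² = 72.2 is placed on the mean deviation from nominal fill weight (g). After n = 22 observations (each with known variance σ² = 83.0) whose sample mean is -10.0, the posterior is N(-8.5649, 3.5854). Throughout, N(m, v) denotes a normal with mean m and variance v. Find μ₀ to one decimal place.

The posterior mean is a precision-weighted average: μ_n = (τ₀μ₀ + τ_data·x̄)/(τ₀+τ_data), with τ₀=1/σ₀² and τ_data=n/σ².
Here τ₀ = 1/72.2 = 0.013850 and τ_data = 22/83.0 = 0.265060, so τ_n = 0.278910.
Rearranging for μ₀: μ₀ = (μ_n·τ_n − τ_data·x̄)/τ₀ = (-8.5649·0.278910 − 0.265060·-10.0) / 0.013850 = 0.261764/0.013850 ≈ 18.9.

μ₀ = 18.9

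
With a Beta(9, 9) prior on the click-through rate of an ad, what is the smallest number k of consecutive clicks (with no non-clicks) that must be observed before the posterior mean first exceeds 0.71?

k = 14

After k clicks and 0 non-clicks the posterior is Beta(9+k, 9), with mean (9+k)/(9+9+k).
Set (9+k)/(18+k) > 0.71 and solve: k > (0.71·18 − 9)/(1 − 0.71) = 13.034.
The smallest integer exceeding 13.034 is 14, and checking k=14: (23)/(32) = 0.7188 > 0.71.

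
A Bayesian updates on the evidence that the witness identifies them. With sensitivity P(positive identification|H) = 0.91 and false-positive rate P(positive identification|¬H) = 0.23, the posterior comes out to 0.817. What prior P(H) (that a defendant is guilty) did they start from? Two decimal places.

Bayes' rule in odds form gives O(H|E) = O(H)·[P(E|H)/P(E|¬H)], hence O(H) = O(H|E)/LR.
Posterior odds = 0.817/(1−0.817) = 4.4645. LR = 0.91/0.23 = 3.9565.
Prior odds = 4.4645/3.9565 = 1.1284, so P(H) = 1.1284/(1+1.1284) ≈ 0.53.

P(H) = 0.53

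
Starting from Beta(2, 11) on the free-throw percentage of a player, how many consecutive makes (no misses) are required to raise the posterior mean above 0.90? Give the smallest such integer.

k = 98

After k makes and 0 misses the posterior is Beta(2+k, 11), with mean (2+k)/(2+11+k).
Set (2+k)/(13+k) > 0.90 and solve: k > (0.90·13 − 2)/(1 − 0.90) = 97.000.
The smallest integer exceeding 97.000 is 98.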